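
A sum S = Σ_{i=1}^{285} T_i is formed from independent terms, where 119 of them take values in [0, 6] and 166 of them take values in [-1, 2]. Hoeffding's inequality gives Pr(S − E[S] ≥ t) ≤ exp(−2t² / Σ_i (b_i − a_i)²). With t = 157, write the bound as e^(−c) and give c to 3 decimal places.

Σ(b_i − a_i)² = 119·6² + 166·3² = 5778.
c = 2t² / 5778 = 2·157² / 5778 = 8.5320.

8.532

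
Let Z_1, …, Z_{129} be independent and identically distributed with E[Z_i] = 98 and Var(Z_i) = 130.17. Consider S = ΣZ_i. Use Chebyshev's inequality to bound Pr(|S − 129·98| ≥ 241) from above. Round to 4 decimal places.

Var(S) = n·Var(Z_i) = 129·130.17 = 16791.93.
Chebyshev: Pr(|S − 129·98| ≥ 241) ≤ Var(S)/241² = 16791.93/58081 = 0.2891.

0.2891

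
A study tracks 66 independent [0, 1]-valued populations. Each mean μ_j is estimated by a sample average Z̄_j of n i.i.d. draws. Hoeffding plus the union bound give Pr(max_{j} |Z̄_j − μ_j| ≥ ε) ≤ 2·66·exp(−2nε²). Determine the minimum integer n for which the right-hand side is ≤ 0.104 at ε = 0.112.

285

Need 2·66·exp(−2nε²) ≤ 0.104, i.e. exp(−2nε²) ≤ 0.104/132.
So 2nε² ≥ ln(132/0.104) = 7.146166.
Hence n ≥ 7.146166/(2·0.112²) = 284.844.
The smallest integer n is 285.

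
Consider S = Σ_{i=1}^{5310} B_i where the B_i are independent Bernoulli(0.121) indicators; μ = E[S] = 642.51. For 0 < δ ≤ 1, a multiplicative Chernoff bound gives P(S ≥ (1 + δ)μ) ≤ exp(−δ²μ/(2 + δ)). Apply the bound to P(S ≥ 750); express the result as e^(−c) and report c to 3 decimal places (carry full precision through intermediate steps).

8.297

Write 750 = (1 + δ)μ, so δ = 750/642.51 − 1 = 0.167297…
Then the exponent is δ²μ/(2 + δ) = (750 − μ)² / (μ·(2 + δ)) = 8.297319.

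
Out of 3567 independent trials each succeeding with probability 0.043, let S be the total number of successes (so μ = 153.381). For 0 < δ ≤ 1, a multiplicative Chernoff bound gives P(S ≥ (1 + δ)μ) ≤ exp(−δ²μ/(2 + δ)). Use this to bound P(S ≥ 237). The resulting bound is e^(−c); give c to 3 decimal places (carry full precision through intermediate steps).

17.911

Write 237 = (1 + δ)μ, so δ = 237/153.381 − 1 = 0.5451718…
Then the exponent is δ²μ/(2 + δ) = (237 − μ)² / (μ·(2 + δ)) = 17.911059.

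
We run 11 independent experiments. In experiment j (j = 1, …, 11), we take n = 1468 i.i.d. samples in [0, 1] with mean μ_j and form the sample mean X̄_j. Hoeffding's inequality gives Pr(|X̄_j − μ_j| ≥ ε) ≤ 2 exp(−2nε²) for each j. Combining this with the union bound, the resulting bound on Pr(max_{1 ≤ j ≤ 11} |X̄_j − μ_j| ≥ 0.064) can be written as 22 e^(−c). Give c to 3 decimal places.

Union bound over the 11 events: Pr(max_{1 ≤ j ≤ 11} |X̄_j − μ_j| ≥ 0.064) ≤ 11·2·exp(−2nε²) = 22 exp(−2·1468·0.064²).
So c = 2·1468·0.064² = 12.0259.

12.026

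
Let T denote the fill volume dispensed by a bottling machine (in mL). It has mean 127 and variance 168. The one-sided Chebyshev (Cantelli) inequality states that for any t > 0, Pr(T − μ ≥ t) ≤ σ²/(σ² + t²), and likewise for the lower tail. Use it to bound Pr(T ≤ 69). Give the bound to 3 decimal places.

Here σ² = 168 and t = 58, so σ² + t² = 3532.
Cantelli's bound: 168/3532 = 0.0476.

0.048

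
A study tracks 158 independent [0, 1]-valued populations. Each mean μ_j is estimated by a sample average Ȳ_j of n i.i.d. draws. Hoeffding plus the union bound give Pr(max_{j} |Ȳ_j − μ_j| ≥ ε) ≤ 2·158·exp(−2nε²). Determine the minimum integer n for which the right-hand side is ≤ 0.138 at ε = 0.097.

412

Need 2·158·exp(−2nε²) ≤ 0.138, i.e. exp(−2nε²) ≤ 0.138/316.
So 2nε² ≥ ln(316/0.138) = 7.736244.
Hence n ≥ 7.736244/(2·0.097²) = 411.109.
The smallest integer n is 412.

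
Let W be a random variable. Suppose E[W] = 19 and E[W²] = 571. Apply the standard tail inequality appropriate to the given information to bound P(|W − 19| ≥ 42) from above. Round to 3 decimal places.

The first two moments determine the variance, so Chebyshev's inequality is the sharpest standard bound available.
Var(W) = E[W²] − (E[W])² = 571 − 361 = 210.
Chebyshev's inequality: P(|W − μ| ≥ t) ≤ Var(W)/t² = 210/1764 = 0.1190.

0.119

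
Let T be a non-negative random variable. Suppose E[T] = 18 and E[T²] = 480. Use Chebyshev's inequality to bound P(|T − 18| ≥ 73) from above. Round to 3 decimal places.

0.029

Var(T) = E[T²] − (E[T])² = 480 − 324 = 156.
Chebyshev's inequality: P(|T − μ| ≥ t) ≤ Var(T)/t² = 156/5329 = 0.0293.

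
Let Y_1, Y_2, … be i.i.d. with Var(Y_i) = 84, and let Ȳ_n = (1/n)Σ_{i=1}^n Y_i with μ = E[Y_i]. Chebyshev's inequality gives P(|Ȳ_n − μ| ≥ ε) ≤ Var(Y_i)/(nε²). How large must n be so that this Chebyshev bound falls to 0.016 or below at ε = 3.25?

498

Require 84/(n·3.25²) ≤ 0.016, i.e. n ≥ 84/(0.016·3.25²) = 497.041.
The smallest integer n is 498.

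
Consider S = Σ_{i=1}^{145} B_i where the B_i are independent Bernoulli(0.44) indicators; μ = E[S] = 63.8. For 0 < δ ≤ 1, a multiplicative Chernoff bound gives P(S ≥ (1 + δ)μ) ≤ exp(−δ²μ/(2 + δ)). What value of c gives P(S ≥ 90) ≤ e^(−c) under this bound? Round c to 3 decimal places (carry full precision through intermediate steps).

Write 90 = (1 + δ)μ, so δ = 90/63.8 − 1 = 0.4106583…
Then the exponent is δ²μ/(2 + δ) = (90 − μ)² / (μ·(2 + δ)) = 4.463199.

4.463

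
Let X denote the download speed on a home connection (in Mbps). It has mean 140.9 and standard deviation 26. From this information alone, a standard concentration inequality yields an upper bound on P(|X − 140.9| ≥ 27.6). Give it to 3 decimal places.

0.887

Mean and variance are known, so Chebyshev's inequality applies.
Chebyshev: P(|X − μ| ≥ t) ≤ Var(X)/t².
Var(X) = σ² = 26² = 676.
Bound = 676 / 761.76 = 0.8874.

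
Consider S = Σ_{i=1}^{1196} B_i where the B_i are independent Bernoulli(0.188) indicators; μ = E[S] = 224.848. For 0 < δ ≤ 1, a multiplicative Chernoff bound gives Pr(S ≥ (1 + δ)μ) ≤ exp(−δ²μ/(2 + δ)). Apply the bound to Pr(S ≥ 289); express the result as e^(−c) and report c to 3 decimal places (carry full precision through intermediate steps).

8.009

Write 289 = (1 + δ)μ, so δ = 289/224.848 − 1 = 0.2853127…
Then the exponent is δ²μ/(2 + δ) = (289 − μ)² / (μ·(2 + δ)) = 8.009137.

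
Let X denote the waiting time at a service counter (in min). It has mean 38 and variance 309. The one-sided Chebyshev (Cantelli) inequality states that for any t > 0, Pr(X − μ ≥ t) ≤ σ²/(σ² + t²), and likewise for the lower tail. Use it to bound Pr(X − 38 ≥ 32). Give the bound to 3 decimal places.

Here σ² = 309 and t = 32, so σ² + t² = 1333.
Cantelli's bound: 309/1333 = 0.2318.

0.232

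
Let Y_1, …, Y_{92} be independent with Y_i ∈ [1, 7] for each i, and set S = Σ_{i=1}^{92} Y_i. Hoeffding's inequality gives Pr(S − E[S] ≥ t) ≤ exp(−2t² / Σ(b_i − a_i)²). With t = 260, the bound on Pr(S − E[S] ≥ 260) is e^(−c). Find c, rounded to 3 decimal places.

Σ(b_i − a_i)² = 92·(6)² = 3312.
c = 2t²/3312 = 2·260²/3312 = 40.8213.

40.821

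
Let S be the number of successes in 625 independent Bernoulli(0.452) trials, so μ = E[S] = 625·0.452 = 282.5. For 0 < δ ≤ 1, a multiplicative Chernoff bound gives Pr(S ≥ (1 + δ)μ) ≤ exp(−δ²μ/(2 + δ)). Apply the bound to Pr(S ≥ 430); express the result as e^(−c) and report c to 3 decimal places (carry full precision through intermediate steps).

30.535

Write 430 = (1 + δ)μ, so δ = 430/282.5 − 1 = 0.5221239…
Then the exponent is δ²μ/(2 + δ) = (430 − μ)² / (μ·(2 + δ)) = 30.535088.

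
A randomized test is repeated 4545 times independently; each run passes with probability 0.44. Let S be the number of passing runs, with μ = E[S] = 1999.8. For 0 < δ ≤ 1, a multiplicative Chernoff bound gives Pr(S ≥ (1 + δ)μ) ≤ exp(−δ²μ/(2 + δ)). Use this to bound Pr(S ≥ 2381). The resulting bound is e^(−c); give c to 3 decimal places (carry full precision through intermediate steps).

33.171

Write 2381 = (1 + δ)μ, so δ = 2381/1999.8 − 1 = 0.1906191…
Then the exponent is δ²μ/(2 + δ) = (2381 − μ)² / (μ·(2 + δ)) = 33.170526.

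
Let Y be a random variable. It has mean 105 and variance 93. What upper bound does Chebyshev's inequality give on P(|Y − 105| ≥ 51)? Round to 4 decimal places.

0.0358

Chebyshev: P(|Y − μ| ≥ t) ≤ Var(Y)/t².
Bound = 93 / 2601 = 0.0358.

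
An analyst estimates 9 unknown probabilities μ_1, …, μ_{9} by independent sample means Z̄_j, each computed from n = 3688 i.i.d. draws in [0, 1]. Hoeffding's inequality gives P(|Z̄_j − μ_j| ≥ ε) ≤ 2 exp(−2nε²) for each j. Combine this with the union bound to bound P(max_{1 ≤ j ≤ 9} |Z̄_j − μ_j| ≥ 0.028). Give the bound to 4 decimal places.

0.0554

Per-experiment Hoeffding bound: 2·exp(−2·3688·0.028²) = 2·exp(−5.78278) = 0.0061603.
Union bound over 9 events: 9·0.0061603 = 0.05544.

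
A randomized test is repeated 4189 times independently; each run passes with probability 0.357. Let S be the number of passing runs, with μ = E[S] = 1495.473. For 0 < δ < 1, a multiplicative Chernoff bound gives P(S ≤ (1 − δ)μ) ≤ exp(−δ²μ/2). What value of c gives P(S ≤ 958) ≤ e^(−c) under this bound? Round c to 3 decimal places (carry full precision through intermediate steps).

96.584

Write 958 = (1 − δ)μ, so δ = 1 − 958/1495.473 = 0.3594…
Then the exponent is δ²μ/2 = (μ − 958)²/(2μ) = 96.583899.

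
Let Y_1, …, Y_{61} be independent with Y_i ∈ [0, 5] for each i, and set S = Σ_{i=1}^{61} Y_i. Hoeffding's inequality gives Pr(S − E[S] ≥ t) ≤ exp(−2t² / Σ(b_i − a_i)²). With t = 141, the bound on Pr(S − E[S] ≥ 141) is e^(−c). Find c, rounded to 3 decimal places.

Σ(b_i − a_i)² = 61·(5)² = 1525.
c = 2t²/1525 = 2·141²/1525 = 26.0734.

26.073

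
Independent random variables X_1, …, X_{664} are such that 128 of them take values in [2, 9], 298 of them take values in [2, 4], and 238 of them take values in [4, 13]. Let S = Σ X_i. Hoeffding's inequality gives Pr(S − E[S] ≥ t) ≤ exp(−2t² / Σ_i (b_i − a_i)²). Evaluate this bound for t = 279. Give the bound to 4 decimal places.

Σ(b_i − a_i)² = 128·7² + 298·2² + 238·9² = 26742.
Exponent = 2·279² / 26742 = 5.82163.
Bound = exp(−5.82163) = 0.00296.

0.0030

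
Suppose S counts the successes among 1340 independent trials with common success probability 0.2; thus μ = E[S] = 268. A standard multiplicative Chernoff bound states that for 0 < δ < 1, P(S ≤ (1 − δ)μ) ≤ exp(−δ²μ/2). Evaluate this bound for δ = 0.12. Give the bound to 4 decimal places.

Exponent = δ²μ/2 = 0.12²·268/2 = 1.9296.
Bound = exp(−1.9296) = 0.14521.

0.1452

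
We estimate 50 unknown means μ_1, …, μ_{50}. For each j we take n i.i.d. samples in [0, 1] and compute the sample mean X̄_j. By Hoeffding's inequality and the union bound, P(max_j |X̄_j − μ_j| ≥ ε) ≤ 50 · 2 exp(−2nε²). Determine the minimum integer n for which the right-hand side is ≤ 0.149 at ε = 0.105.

Need 2·50·exp(−2nε²) ≤ 0.149, i.e. exp(−2nε²) ≤ 0.149/100.
So 2nε² ≥ ln(100/0.149) = 6.508979.
Hence n ≥ 6.508979/(2·0.105²) = 295.192.
The smallest integer n is 296.

296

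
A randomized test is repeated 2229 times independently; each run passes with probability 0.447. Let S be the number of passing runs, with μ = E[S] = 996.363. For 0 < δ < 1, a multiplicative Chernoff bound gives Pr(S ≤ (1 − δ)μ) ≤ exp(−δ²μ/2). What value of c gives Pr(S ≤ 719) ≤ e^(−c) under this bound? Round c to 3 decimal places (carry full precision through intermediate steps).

Write 719 = (1 − δ)μ, so δ = 1 − 719/996.363 = 0.2783755…
Then the exponent is δ²μ/2 = (μ − 719)²/(2μ) = 38.605525.

38.606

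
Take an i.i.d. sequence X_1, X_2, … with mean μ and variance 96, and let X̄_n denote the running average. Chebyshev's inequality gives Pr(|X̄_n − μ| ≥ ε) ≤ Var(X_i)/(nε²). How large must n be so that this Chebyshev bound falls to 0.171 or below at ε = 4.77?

Require 96/(n·4.77²) ≤ 0.171, i.e. n ≥ 96/(0.171·4.77²) = 24.674.
The smallest integer n is 25.

25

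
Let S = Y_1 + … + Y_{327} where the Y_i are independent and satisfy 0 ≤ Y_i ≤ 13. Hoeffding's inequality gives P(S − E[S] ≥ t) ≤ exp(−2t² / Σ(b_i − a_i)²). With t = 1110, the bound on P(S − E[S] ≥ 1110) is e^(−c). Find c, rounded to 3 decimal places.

Σ(b_i − a_i)² = 327·(13)² = 55263.
c = 2t²/55263 = 2·1110²/55263 = 44.5904.

44.590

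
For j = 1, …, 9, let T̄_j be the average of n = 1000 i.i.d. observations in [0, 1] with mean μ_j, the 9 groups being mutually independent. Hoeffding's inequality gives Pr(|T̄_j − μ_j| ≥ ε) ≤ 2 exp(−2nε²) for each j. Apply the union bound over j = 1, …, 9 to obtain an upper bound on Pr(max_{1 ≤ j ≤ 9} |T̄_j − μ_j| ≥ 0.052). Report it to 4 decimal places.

Per-experiment Hoeffding bound: 2·exp(−2·1000·0.052²) = 2·exp(−5.40800) = 0.0089612.
Union bound over 9 events: 9·0.0089612 = 0.08065.

0.0807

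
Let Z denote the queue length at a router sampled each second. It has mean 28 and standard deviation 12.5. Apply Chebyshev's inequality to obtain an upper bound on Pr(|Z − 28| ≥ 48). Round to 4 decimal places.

Chebyshev: Pr(|Z − μ| ≥ t) ≤ Var(Z)/t².
Var(Z) = σ² = 12.5² = 156.25.
Bound = 156.25 / 2304 = 0.0678.

0.0678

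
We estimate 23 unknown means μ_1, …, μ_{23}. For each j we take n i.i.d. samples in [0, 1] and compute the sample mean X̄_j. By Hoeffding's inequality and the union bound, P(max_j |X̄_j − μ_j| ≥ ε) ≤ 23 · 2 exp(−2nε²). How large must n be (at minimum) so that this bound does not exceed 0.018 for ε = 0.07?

Need 2·23·exp(−2nε²) ≤ 0.018, i.e. exp(−2nε²) ≤ 0.018/46.
So 2nε² ≥ ln(46/0.018) = 7.846025.
Hence n ≥ 7.846025/(2·0.07²) = 800.615.
The smallest integer n is 801.

801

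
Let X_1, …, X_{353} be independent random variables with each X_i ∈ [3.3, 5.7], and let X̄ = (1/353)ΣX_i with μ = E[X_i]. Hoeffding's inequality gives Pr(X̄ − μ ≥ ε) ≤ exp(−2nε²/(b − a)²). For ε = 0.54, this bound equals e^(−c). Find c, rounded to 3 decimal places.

c = 2nε²/(b − a)² = 2·353·0.54² / 2.4² = 35.7413.

35.741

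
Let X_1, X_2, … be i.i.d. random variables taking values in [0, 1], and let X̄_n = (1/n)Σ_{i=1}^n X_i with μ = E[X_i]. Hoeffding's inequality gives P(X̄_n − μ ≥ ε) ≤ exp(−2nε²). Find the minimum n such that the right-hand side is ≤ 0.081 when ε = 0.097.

134

Require exp(−2nε²) ≤ 0.081, i.e. 2nε² ≥ ln(1/0.081) = 2.513306.
So n ≥ 2.513306 / (2·0.097²) = 133.559.
The smallest integer n is 134.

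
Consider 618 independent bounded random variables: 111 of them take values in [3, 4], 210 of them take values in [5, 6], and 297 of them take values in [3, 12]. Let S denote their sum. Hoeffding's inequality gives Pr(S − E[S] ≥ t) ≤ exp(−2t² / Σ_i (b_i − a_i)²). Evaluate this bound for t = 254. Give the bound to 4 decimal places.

Σ(b_i − a_i)² = 111·1² + 210·1² + 297·9² = 24378.
Exponent = 2·254² / 24378 = 5.29297.
Bound = exp(−5.29297) = 0.00503.

0.0050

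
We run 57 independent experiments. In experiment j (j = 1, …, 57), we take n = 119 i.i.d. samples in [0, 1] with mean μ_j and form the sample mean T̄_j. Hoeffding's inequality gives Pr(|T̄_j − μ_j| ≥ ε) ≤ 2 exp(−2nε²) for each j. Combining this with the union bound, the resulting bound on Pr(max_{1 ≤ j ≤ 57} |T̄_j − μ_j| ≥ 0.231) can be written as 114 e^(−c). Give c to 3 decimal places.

Union bound over the 57 events: Pr(max_{1 ≤ j ≤ 57} |T̄_j − μ_j| ≥ 0.231) ≤ 57·2·exp(−2nε²) = 114 exp(−2·119·0.231²).
So c = 2·119·0.231² = 12.6999.

12.700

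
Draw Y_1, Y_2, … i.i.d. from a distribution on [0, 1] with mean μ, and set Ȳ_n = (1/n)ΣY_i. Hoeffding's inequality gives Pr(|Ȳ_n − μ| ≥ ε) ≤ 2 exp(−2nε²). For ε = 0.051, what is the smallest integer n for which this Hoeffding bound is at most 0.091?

Require 2·exp(−2nε²) ≤ 0.091, i.e. 2nε² ≥ ln(2/0.091) = 3.090043.
So n ≥ 3.090043 / (2·0.051²) = 594.011.
The smallest integer n is 595.

595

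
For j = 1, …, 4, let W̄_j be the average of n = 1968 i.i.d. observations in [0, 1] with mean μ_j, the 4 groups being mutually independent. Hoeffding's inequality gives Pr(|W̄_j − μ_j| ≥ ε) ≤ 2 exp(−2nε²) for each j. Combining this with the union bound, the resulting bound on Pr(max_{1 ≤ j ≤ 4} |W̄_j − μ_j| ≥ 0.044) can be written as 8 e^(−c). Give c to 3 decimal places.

7.620

Union bound over the 4 events: Pr(max_{1 ≤ j ≤ 4} |W̄_j − μ_j| ≥ 0.044) ≤ 4·2·exp(−2nε²) = 8 exp(−2·1968·0.044²).
So c = 2·1968·0.044² = 7.6201.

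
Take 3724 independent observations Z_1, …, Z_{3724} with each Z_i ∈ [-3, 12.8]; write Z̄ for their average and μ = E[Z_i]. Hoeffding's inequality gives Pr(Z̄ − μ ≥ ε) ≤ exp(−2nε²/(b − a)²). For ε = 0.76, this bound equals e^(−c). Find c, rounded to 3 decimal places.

c = 2nε²/(b − a)² = 2·3724·0.76² / 15.8² = 17.2327.

17.233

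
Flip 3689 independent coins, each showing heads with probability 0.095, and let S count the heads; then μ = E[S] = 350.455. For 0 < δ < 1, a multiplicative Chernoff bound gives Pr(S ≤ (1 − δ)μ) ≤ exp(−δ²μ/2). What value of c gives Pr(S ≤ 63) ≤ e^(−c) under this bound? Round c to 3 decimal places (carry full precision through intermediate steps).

117.890

Write 63 = (1 − δ)μ, so δ = 1 − 63/350.455 = 0.8202337…
Then the exponent is δ²μ/2 = (μ − 63)²/(2μ) = 117.890139.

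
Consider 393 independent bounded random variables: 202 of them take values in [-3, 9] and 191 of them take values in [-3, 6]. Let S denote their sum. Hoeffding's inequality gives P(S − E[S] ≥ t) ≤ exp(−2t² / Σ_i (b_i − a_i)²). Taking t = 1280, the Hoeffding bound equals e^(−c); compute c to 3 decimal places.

73.538

Σ(b_i − a_i)² = 202·12² + 191·9² = 44559.
c = 2t² / 44559 = 2·1280² / 44559 = 73.5385.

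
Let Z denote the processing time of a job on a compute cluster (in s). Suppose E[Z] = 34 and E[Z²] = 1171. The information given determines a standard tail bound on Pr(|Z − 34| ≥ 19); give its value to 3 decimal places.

The first two moments determine the variance, so Chebyshev's inequality is the sharpest standard bound available.
Var(Z) = E[Z²] − (E[Z])² = 1171 − 1156 = 15.
Chebyshev's inequality: Pr(|Z − μ| ≥ t) ≤ Var(Z)/t² = 15/361 = 0.0416.

0.042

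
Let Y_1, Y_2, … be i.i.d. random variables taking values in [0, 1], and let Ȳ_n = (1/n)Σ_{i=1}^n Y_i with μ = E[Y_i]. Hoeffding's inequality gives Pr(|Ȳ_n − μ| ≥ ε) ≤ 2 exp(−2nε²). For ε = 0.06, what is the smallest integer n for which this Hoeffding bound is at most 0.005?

Require 2·exp(−2nε²) ≤ 0.005, i.e. 2nε² ≥ ln(2/0.005) = 5.991465.
So n ≥ 5.991465 / (2·0.06²) = 832.148.
The smallest integer n is 833.

833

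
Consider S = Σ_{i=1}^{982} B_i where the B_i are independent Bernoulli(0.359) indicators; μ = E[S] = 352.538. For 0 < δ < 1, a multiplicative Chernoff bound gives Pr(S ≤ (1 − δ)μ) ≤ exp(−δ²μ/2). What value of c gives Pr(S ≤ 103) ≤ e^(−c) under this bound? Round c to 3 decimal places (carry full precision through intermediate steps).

Write 103 = (1 − δ)μ, so δ = 1 − 103/352.538 = 0.7078329…
Then the exponent is δ²μ/2 = (μ − 103)²/(2μ) = 88.315605.

88.316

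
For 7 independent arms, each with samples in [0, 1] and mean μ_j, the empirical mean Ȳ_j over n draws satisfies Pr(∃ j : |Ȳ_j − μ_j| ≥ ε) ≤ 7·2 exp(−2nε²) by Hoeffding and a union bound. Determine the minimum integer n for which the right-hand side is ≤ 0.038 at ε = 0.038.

2047

Need 2·7·exp(−2nε²) ≤ 0.038, i.e. exp(−2nε²) ≤ 0.038/14.
So 2nε² ≥ ln(14/0.038) = 5.909226.
Hence n ≥ 5.909226/(2·0.038²) = 2046.131.
The smallest integer n is 2047.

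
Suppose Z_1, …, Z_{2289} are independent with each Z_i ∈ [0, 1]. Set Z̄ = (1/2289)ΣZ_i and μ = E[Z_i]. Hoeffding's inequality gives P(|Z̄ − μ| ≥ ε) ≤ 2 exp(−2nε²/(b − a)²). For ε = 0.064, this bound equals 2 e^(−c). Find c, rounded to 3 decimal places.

c = 2nε²/(b − a)² = 2·2289·0.064² / 1² = 18.7515.

18.751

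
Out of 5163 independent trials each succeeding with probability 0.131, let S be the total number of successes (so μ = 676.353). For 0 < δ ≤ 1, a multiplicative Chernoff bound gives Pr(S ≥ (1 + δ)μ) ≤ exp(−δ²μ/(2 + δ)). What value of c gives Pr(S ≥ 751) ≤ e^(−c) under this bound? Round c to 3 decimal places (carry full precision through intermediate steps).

3.904

Write 751 = (1 + δ)μ, so δ = 751/676.353 − 1 = 0.1103669…
Then the exponent is δ²μ/(2 + δ) = (751 − μ)² / (μ·(2 + δ)) = 3.903852.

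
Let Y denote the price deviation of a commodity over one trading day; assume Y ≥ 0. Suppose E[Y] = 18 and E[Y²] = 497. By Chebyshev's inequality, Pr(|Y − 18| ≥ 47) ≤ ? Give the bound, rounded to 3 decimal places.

Var(Y) = E[Y²] − (E[Y])² = 497 − 324 = 173.
Chebyshev's inequality: Pr(|Y − μ| ≥ t) ≤ Var(Y)/t² = 173/2209 = 0.0783.

0.078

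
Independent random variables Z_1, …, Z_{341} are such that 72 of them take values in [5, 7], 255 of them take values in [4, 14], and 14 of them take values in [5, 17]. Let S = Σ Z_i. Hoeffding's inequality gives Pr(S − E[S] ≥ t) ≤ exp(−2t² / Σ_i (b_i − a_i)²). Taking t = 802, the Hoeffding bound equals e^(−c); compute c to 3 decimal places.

46.267

Σ(b_i − a_i)² = 72·2² + 255·10² + 14·12² = 27804.
c = 2t² / 27804 = 2·802² / 27804 = 46.2670.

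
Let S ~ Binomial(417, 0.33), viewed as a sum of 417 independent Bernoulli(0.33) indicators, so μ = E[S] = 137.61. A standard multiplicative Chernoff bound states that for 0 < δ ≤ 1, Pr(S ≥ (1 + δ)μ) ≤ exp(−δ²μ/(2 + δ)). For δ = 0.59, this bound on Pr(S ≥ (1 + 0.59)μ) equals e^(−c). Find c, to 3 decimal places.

c = δ²μ/(2 + δ) = 0.59²·137.61/(2 + 0.59) = 18.4950.

18.495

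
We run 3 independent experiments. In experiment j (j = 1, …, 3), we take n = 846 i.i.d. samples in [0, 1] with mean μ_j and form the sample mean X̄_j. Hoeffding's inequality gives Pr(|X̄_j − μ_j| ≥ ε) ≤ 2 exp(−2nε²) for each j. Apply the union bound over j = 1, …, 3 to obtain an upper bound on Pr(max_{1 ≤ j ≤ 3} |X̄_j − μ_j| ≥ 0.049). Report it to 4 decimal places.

Per-experiment Hoeffding bound: 2·exp(−2·846·0.049²) = 2·exp(−4.06249) = 0.034412.
Union bound over 3 events: 3·0.034412 = 0.10324.

0.1032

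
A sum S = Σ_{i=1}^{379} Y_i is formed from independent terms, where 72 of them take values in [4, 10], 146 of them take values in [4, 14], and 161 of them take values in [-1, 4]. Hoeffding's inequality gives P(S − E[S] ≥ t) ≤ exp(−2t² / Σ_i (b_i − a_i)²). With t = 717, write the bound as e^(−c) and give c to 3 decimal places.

48.460

Σ(b_i − a_i)² = 72·6² + 146·10² + 161·5² = 21217.
c = 2t² / 21217 = 2·717² / 21217 = 48.4601.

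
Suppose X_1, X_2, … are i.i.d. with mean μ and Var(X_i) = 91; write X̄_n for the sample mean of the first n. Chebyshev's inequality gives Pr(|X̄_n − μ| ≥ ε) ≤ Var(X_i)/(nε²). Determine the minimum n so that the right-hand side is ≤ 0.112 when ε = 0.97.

Require 91/(n·0.97²) ≤ 0.112, i.e. n ≥ 91/(0.112·0.97²) = 863.535.
The smallest integer n is 864.

864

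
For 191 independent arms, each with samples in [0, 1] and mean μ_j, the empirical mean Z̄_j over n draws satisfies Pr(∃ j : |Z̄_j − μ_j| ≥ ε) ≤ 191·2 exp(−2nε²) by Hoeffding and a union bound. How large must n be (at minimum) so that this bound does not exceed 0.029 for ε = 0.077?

Need 2·191·exp(−2nε²) ≤ 0.029, i.e. exp(−2nε²) ≤ 0.029/382.
So 2nε² ≥ ln(382/0.029) = 9.485880.
Hence n ≥ 9.485880/(2·0.077²) = 799.956.
The smallest integer n is 800.

800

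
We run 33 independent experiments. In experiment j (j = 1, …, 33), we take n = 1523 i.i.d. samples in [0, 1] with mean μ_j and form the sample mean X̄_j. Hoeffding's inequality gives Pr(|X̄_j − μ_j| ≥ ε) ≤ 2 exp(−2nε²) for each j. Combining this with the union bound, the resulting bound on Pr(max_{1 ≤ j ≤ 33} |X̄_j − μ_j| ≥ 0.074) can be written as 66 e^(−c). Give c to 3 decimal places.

16.680

Union bound over the 33 events: Pr(max_{1 ≤ j ≤ 33} |X̄_j − μ_j| ≥ 0.074) ≤ 33·2·exp(−2nε²) = 66 exp(−2·1523·0.074²).
So c = 2·1523·0.074² = 16.6799.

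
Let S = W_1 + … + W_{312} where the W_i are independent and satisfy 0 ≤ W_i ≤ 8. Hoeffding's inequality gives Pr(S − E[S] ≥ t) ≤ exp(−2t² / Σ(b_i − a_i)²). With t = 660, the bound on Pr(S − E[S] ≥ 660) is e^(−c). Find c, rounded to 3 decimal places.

Σ(b_i − a_i)² = 312·(8)² = 19968.
c = 2t²/19968 = 2·660²/19968 = 43.6298.

43.630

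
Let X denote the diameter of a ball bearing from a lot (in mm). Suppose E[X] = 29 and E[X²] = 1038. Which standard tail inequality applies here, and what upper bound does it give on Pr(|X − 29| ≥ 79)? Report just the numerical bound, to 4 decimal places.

0.0316

The first two moments determine the variance, so Chebyshev's inequality is the sharpest standard bound available.
Var(X) = E[X²] − (E[X])² = 1038 − 841 = 197.
Chebyshev's inequality: Pr(|X − μ| ≥ t) ≤ Var(X)/t² = 197/6241 = 0.0316.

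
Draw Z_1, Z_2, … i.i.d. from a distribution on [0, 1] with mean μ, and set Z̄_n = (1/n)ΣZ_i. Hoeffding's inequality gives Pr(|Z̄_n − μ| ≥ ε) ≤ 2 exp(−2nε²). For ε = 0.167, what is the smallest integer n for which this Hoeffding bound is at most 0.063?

62

Require 2·exp(−2nε²) ≤ 0.063, i.e. 2nε² ≥ ln(2/0.063) = 3.457768.
So n ≥ 3.457768 / (2·0.167²) = 61.992.
The smallest integer n is 62.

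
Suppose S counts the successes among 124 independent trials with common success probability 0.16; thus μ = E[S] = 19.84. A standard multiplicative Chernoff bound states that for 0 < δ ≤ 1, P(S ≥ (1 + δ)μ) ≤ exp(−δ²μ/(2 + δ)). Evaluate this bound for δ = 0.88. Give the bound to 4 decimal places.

Exponent = δ²μ/(2 + δ) = 0.88²·19.84/2.88 = 5.3348.
Bound = exp(−5.3348) = 0.00482.

0.0048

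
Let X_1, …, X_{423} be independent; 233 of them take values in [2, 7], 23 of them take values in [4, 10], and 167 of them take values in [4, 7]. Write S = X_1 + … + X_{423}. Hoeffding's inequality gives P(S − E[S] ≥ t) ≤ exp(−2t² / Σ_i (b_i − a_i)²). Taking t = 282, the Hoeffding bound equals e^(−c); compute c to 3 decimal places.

Σ(b_i − a_i)² = 233·5² + 23·6² + 167·3² = 8156.
c = 2t² / 8156 = 2·282² / 8156 = 19.5007.

19.501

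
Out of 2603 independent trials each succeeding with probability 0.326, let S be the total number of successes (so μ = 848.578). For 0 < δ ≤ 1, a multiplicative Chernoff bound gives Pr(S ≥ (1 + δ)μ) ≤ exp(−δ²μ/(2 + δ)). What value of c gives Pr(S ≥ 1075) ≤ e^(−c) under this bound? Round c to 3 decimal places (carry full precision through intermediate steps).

Write 1075 = (1 + δ)μ, so δ = 1075/848.578 − 1 = 0.2668252…
Then the exponent is δ²μ/(2 + δ) = (1075 − μ)² / (μ·(2 + δ)) = 26.651855.

26.652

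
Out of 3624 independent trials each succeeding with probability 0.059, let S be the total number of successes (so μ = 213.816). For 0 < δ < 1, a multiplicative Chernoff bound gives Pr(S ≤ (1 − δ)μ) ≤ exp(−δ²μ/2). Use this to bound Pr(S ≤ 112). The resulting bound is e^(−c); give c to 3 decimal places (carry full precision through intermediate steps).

Write 112 = (1 − δ)μ, so δ = 1 − 112/213.816 = 0.4761851…
Then the exponent is δ²μ/2 = (μ − 112)²/(2μ) = 24.241633.

24.242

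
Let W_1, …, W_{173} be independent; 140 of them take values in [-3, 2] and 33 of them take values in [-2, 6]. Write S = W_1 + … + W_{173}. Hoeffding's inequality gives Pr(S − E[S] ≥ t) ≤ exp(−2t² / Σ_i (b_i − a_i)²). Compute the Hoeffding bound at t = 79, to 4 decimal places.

0.1082

Σ(b_i − a_i)² = 140·5² + 33·8² = 5612.
Exponent = 2·79² / 5612 = 2.22416.
Bound = exp(−2.22416) = 0.10816.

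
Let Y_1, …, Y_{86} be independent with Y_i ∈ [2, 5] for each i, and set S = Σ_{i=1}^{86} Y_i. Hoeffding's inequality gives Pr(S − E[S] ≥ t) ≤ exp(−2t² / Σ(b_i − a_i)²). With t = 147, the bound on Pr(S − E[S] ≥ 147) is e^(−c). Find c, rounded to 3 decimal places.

55.837

Σ(b_i − a_i)² = 86·(3)² = 774.
c = 2t²/774 = 2·147²/774 = 55.8372.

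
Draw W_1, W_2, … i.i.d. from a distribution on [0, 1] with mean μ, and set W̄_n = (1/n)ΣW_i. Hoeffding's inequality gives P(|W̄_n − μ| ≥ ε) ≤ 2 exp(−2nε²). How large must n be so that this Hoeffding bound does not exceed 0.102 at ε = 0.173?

Require 2·exp(−2nε²) ≤ 0.102, i.e. 2nε² ≥ ln(2/0.102) = 2.975930.
So n ≥ 2.975930 / (2·0.173²) = 49.716.
The smallest integer n is 50.

50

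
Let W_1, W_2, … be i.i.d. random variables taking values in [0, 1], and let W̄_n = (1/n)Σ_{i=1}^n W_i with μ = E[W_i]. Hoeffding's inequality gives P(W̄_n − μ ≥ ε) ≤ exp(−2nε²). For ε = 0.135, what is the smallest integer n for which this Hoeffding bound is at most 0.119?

59

Require exp(−2nε²) ≤ 0.119, i.e. 2nε² ≥ ln(1/0.119) = 2.128632.
So n ≥ 2.128632 / (2·0.135²) = 58.399.
The smallest integer n is 59.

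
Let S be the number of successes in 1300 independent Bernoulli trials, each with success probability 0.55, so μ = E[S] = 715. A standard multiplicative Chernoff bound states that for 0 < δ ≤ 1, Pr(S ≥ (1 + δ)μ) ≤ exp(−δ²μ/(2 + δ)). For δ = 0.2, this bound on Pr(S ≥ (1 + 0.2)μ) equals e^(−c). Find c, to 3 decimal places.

13.000

c = δ²μ/(2 + δ) = 0.2²·715/(2 + 0.2) = 13.0000.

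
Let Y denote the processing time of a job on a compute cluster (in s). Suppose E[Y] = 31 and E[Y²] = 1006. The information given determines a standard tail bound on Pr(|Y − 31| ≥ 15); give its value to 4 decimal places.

0.2000

The first two moments determine the variance, so Chebyshev's inequality is the sharpest standard bound available.
Var(Y) = E[Y²] − (E[Y])² = 1006 − 961 = 45.
Chebyshev's inequality: Pr(|Y − μ| ≥ t) ≤ Var(Y)/t² = 45/225 = 0.2000.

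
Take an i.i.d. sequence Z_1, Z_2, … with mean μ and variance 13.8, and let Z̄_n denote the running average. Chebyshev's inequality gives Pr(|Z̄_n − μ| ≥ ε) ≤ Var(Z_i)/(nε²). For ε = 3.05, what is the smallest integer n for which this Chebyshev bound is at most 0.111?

14

Require 13.8/(n·3.05²) ≤ 0.111, i.e. n ≥ 13.8/(0.111·3.05²) = 13.365.
The smallest integer n is 14.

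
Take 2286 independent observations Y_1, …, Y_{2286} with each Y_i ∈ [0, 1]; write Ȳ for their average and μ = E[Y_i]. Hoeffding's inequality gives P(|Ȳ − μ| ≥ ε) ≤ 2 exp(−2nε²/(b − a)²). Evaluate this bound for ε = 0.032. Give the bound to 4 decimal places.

Exponent: 2nε²/(b − a)² = 2·2286·0.032² / 1² = 4.68173.
Bound = 2·exp(−4.68173) = 0.01853.

0.0185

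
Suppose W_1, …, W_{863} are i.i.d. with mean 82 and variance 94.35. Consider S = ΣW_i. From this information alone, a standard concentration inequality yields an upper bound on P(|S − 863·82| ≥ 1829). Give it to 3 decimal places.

0.024

With mean and variance of each term known, Chebyshev's inequality bounds the deviation of the sum (or sample mean).
Var(S) = n·Var(W_i) = 863·94.35 = 81424.05.
Chebyshev: P(|S − 863·82| ≥ 1829) ≤ Var(S)/1829² = 81424.05/3345241 = 0.0243.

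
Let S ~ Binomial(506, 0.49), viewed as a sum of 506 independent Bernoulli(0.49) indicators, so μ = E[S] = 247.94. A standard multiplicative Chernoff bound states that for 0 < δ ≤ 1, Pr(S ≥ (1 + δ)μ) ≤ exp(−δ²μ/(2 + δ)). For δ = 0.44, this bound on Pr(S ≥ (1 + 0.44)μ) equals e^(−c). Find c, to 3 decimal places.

19.673

c = δ²μ/(2 + δ) = 0.44²·247.94/(2 + 0.44) = 19.6726.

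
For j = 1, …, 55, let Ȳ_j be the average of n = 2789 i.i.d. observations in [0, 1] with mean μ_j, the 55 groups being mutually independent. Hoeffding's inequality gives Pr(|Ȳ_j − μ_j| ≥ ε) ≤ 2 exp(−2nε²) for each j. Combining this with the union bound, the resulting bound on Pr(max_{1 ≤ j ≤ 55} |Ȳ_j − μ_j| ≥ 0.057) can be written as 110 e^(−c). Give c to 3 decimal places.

Union bound over the 55 events: Pr(max_{1 ≤ j ≤ 55} |Ȳ_j − μ_j| ≥ 0.057) ≤ 55·2·exp(−2nε²) = 110 exp(−2·2789·0.057²).
So c = 2·2789·0.057² = 18.1229.

18.123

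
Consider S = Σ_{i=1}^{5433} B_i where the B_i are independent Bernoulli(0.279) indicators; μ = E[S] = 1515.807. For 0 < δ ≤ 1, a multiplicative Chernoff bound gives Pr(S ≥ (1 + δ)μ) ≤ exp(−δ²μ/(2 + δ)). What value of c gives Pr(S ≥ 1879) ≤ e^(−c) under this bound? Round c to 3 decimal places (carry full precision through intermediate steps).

38.856

Write 1879 = (1 + δ)μ, so δ = 1879/1515.807 − 1 = 0.2396037…
Then the exponent is δ²μ/(2 + δ) = (1879 − μ)² / (μ·(2 + δ)) = 38.856157.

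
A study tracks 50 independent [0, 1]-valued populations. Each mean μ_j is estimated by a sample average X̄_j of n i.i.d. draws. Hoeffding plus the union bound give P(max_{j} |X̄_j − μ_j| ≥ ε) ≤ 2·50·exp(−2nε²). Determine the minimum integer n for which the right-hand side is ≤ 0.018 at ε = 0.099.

Need 2·50·exp(−2nε²) ≤ 0.018, i.e. exp(−2nε²) ≤ 0.018/100.
So 2nε² ≥ ln(100/0.018) = 8.622554.
Hence n ≥ 8.622554/(2·0.099²) = 439.881.
The smallest integer n is 440.

440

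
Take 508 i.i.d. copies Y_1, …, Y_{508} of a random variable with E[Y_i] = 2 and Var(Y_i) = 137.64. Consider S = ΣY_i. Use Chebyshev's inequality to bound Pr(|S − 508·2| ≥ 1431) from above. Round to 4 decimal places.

Var(S) = n·Var(Y_i) = 508·137.64 = 69921.12.
Chebyshev: Pr(|S − 508·2| ≥ 1431) ≤ Var(S)/1431² = 69921.12/2047761 = 0.0341.

0.0341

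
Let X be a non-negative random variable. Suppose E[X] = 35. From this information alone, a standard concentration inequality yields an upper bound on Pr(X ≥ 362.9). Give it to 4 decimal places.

0.0964

Only the mean of a non-negative variable is known, so Markov's inequality is the applicable tail bound.
Markov's inequality: for a non-negative random variable, Pr(X ≥ a) ≤ E[X]/a.
Here E[X] = 35 and a = 362.9, so the bound is 35/362.9 = 0.0964.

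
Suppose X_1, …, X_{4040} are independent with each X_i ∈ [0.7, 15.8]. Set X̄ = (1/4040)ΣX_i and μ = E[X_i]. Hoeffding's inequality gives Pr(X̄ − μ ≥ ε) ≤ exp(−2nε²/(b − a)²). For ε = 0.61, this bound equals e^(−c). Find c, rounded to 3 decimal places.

c = 2nε²/(b − a)² = 2·4040·0.61² / 15.1² = 13.1861.

13.186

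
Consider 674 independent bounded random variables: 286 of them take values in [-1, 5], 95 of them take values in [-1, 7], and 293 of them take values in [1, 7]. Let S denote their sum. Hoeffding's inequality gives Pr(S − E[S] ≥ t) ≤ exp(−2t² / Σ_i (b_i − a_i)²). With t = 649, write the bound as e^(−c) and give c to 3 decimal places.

31.288

Σ(b_i − a_i)² = 286·6² + 95·8² + 293·6² = 26924.
c = 2t² / 26924 = 2·649² / 26924 = 31.2881.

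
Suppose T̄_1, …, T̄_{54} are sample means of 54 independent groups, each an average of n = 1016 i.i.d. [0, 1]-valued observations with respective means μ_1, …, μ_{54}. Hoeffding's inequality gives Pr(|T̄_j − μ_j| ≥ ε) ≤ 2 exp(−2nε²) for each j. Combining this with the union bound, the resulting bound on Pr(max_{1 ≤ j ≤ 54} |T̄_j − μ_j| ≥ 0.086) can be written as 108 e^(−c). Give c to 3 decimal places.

15.029

Union bound over the 54 events: Pr(max_{1 ≤ j ≤ 54} |T̄_j − μ_j| ≥ 0.086) ≤ 54·2·exp(−2nε²) = 108 exp(−2·1016·0.086²).
So c = 2·1016·0.086² = 15.0287.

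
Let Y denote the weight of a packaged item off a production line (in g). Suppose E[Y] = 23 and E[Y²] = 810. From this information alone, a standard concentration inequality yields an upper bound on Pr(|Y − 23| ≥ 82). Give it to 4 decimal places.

0.0418

The first two moments determine the variance, so Chebyshev's inequality is the sharpest standard bound available.
Var(Y) = E[Y²] − (E[Y])² = 810 − 529 = 281.
Chebyshev's inequality: Pr(|Y − μ| ≥ t) ≤ Var(Y)/t² = 281/6724 = 0.0418.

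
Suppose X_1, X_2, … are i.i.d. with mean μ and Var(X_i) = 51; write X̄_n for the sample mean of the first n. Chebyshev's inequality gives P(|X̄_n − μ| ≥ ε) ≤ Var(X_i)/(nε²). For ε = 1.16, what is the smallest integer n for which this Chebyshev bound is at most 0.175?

217

Require 51/(n·1.16²) ≤ 0.175, i.e. n ≥ 51/(0.175·1.16²) = 216.579.
The smallest integer n is 217.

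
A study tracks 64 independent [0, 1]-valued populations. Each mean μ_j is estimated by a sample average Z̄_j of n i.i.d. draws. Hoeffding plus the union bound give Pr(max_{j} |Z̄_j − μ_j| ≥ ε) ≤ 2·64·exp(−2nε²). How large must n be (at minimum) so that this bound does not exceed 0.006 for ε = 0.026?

Need 2·64·exp(−2nε²) ≤ 0.006, i.e. exp(−2nε²) ≤ 0.006/128.
So 2nε² ≥ ln(128/0.006) = 9.968026.
Hence n ≥ 9.968026/(2·0.026²) = 7372.800.
The smallest integer n is 7373.

7373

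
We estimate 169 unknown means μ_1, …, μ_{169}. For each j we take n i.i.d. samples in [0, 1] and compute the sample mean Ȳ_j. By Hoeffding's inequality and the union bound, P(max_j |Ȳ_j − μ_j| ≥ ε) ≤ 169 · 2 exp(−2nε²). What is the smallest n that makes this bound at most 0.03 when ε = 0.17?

162

Need 2·169·exp(−2nε²) ≤ 0.03, i.e. exp(−2nε²) ≤ 0.03/338.
So 2nε² ≥ ln(338/0.03) = 9.329604.
Hence n ≥ 9.329604/(2·0.17²) = 161.412.
The smallest integer n is 162.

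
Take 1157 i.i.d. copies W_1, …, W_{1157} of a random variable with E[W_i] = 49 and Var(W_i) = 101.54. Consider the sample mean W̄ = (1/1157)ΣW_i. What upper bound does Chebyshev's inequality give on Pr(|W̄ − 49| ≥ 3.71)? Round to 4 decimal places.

0.0064

Var(W̄) = Var(W_i)/n = 101.54/1157 = 0.087761.
Chebyshev: Pr(|W̄ − 49| ≥ 3.71) ≤ Var(W̄)/(3.71)² = 101.54/(1157·3.71²) = 0.0064.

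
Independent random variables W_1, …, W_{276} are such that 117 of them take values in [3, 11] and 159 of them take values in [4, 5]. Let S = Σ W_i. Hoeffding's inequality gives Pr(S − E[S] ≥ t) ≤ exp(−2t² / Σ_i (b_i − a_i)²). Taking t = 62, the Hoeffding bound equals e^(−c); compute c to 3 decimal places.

Σ(b_i − a_i)² = 117·8² + 159·1² = 7647.
c = 2t² / 7647 = 2·62² / 7647 = 1.0054.

1.005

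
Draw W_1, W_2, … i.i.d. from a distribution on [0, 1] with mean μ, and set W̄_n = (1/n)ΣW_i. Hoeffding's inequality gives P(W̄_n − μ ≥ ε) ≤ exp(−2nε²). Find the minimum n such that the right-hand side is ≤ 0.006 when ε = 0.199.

65

Require exp(−2nε²) ≤ 0.006, i.e. 2nε² ≥ ln(1/0.006) = 5.115996.
So n ≥ 5.115996 / (2·0.199²) = 64.594.
The smallest integer n is 65.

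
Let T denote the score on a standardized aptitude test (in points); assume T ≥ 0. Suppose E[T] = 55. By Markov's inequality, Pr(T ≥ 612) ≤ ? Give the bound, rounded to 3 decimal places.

Markov's inequality: for a non-negative random variable, Pr(T ≥ a) ≤ E[T]/a.
Here E[T] = 55 and a = 612, so the bound is 55/612 = 0.0899.

0.090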